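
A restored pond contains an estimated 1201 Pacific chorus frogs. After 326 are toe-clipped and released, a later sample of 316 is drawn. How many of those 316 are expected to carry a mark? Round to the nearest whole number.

Expected recaptures E[R] = M·C / N.
E[R] = 326 × 316 / 1201 = 103016 / 1201 ≈ 85.8 → 86

expected recaptures ≈ 86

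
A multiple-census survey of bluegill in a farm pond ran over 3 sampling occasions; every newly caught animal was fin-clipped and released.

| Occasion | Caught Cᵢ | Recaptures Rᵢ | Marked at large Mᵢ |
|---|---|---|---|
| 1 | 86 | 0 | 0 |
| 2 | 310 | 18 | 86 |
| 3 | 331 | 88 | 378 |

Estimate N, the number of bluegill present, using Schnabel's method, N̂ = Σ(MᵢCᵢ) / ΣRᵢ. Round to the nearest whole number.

N ≈ 1432

Σ MᵢCᵢ = 0·86 + 86·310 + 378·331 = 0 + 26660 + 125118 = 151778
Σ Rᵢ = 0 + 18 + 88 = 106
N̂ = 151778 / 106 ≈ 1431.9 → 1432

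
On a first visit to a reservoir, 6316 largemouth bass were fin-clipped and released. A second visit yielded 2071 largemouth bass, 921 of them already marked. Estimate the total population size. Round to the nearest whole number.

N ≈ 14,202

N = (6316 × 2071) / 921 = 13080436 / 921 ≈ 14202.4 → 14202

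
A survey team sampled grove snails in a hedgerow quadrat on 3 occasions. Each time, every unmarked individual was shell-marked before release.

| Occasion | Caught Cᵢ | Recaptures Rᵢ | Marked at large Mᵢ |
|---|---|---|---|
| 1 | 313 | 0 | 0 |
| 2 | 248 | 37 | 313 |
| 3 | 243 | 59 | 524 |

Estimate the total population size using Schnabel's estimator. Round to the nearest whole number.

Σ MᵢCᵢ = 0·313 + 313·248 + 524·243 = 0 + 77624 + 127332 = 204956
Σ Rᵢ = 0 + 37 + 59 = 96
N̂ = 204956 / 96 ≈ 2135.0 → 2135

N ≈ 2135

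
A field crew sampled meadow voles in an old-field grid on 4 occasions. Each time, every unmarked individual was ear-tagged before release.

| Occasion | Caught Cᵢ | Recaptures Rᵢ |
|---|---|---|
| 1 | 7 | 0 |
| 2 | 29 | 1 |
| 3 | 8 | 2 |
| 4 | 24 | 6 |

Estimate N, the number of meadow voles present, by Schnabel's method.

N = 163

Marked at large before each occasion: Mᵢ = Σⱼ<ᵢ (Cⱼ − Rⱼ) → M1=0, M2=7, M3=35, M4=41
Σ MᵢCᵢ = 0·7 + 7·29 + 35·8 + 41·24 = 0 + 203 + 280 + 984 = 1467
Σ Rᵢ = 0 + 1 + 2 + 6 = 9
N̂ = 1467 / 9 = 163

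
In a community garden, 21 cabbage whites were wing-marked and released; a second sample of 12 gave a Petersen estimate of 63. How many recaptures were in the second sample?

From N = M·C/R: R = M·C / N = 21·12 / 63 = 252 / 63 = 4.

R = 4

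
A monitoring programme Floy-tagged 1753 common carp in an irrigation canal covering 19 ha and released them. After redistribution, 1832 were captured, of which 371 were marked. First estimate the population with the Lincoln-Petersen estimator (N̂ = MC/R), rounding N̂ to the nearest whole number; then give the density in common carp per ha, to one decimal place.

density ≈ 455.6 common carp per ha

N̂ = 1753·1832/371 = 3211496/371 ≈ 8656.3 → 8656
Density = N̂ / area = 8656 / 19 ≈ 455.58 → 455.6 per ha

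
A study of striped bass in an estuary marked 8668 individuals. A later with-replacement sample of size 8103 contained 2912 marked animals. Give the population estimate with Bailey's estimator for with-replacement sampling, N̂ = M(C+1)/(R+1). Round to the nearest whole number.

N ≈ 24,114

N̂ = 8668·(8103+1)/(2912+1) = 8668·8104/2913 = 70245472/2913 ≈ 24114.48 → 24114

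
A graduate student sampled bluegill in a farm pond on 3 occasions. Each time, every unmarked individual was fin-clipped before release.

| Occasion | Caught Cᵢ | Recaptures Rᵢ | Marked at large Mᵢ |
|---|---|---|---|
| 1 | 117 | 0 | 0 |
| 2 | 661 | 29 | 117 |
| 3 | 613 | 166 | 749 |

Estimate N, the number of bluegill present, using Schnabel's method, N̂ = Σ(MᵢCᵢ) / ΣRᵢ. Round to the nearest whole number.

Σ MᵢCᵢ = 0·117 + 117·661 + 749·613 = 0 + 77337 + 459137 = 536474
Σ Rᵢ = 0 + 29 + 166 = 195
N̂ = 536474 / 195 ≈ 2751.1 → 2751

N ≈ 2751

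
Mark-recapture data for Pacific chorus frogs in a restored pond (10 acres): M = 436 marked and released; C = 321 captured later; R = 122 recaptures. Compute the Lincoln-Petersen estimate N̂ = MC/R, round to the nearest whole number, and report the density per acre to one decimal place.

density ≈ 114.7 Pacific chorus frogs per acre

N̂ = 436·321/122 = 139956/122 ≈ 1147.2 → 1147
Density = N̂ / area = 1147 / 10 ≈ 114.70 → 114.7 per acre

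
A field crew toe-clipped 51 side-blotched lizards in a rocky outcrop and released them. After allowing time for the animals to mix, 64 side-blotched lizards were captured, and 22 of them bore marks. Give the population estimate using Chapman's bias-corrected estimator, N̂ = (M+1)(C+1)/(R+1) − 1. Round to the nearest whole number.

N ≈ 146

N̂ = (51+1)(64+1)/(22+1) − 1 = 52·65/23 − 1
= 3380/23 − 1 ≈ 147.0 − 1 ≈ 146.0 → 146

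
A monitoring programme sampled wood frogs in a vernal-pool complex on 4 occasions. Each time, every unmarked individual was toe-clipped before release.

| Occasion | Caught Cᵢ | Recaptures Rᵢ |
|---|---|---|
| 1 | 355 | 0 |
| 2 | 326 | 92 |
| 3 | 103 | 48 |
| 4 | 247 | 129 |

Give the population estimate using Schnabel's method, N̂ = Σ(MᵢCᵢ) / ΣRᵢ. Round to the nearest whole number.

N ≈ 1247

Marked at large before each occasion: Mᵢ = Σⱼ<ᵢ (Cⱼ − Rⱼ) → M1=0, M2=355, M3=589, M4=644
Σ MᵢCᵢ = 0·355 + 355·326 + 589·103 + 644·247 = 0 + 115730 + 60667 + 159068 = 335465
Σ Rᵢ = 0 + 92 + 48 + 129 = 269
N̂ = 335465 / 269 ≈ 1247.1 → 1247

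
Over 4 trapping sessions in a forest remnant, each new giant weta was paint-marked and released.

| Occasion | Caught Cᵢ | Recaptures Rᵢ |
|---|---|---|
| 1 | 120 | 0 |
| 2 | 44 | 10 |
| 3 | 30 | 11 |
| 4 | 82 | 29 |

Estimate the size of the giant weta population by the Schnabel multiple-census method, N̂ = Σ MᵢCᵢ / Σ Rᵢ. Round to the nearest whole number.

Marked at large before each occasion: Mᵢ = Σⱼ<ᵢ (Cⱼ − Rⱼ) → M1=0, M2=120, M3=154, M4=173
Σ MᵢCᵢ = 0·120 + 120·44 + 154·30 + 173·82 = 0 + 5280 + 4620 + 14186 = 24086
Σ Rᵢ = 0 + 10 + 11 + 29 = 50
N̂ = 24086 / 50 ≈ 481.7 → 482

N ≈ 482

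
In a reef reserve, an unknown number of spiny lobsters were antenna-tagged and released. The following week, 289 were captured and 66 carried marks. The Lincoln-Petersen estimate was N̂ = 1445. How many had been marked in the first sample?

From N = M·C/R: M = N·R / C = 1445·66 / 289 = 95370 / 289 = 330.

M = 330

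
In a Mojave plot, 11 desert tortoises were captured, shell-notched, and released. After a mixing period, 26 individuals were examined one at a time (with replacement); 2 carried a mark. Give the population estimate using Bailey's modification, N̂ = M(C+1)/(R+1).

N = 99

N̂ = 11·(26+1)/(2+1) = 11·27/3 = 297/3 = 99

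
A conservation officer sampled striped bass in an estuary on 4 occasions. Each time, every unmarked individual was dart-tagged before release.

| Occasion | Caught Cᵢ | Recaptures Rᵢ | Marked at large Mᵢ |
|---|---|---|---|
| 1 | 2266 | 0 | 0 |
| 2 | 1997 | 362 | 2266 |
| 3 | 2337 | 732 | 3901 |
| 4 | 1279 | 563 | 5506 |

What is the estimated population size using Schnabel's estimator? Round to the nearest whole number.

Σ MᵢCᵢ = 0·2266 + 2266·1997 + 3901·2337 + 5506·1279 = 0 + 4525202 + 9116637 + 7042174 = 20684013
Σ Rᵢ = 0 + 362 + 732 + 563 = 1657
N̂ = 20684013 / 1657 ≈ 12482.8 → 12483

N ≈ 12,483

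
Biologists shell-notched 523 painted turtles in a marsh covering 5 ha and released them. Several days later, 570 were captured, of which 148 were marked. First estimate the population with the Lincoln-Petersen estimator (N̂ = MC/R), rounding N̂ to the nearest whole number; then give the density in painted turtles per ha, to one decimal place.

N̂ = 523·570/148 = 298110/148 ≈ 2014.3 → 2014
Density = N̂ / area = 2014 / 5 ≈ 402.80 → 402.8 per ha

density ≈ 402.8 painted turtles per ha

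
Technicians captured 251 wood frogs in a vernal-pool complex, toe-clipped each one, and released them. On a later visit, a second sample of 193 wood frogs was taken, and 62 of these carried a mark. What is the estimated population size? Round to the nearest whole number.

N ≈ 781

N = (251 × 193) / 62 = 48443 / 62 ≈ 781.3 → 781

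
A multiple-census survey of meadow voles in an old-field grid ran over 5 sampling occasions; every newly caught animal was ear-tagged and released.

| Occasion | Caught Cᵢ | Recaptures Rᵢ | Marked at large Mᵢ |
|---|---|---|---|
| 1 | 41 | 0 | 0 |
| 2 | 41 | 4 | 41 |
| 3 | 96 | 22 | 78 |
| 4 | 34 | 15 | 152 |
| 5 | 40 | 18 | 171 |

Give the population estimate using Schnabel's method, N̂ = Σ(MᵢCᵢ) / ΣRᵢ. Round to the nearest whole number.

Σ MᵢCᵢ = 0·41 + 41·41 + 78·96 + 152·34 + 171·40 = 0 + 1681 + 7488 + 5168 + 6840 = 21177
Σ Rᵢ = 0 + 4 + 22 + 15 + 18 = 59
N̂ = 21177 / 59 ≈ 358.9 → 359

N ≈ 359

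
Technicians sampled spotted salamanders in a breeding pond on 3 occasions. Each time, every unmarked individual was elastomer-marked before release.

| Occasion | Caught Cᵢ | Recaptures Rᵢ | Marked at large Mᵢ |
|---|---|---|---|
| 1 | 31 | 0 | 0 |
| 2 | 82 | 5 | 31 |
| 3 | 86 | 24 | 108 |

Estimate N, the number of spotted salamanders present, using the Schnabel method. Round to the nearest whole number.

Σ MᵢCᵢ = 0·31 + 31·82 + 108·86 = 0 + 2542 + 9288 = 11830
Σ Rᵢ = 0 + 5 + 24 = 29
N̂ = 11830 / 29 ≈ 407.9 → 408

N ≈ 408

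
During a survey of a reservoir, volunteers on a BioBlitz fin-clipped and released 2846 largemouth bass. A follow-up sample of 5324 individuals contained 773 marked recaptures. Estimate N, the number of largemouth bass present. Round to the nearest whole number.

N ≈ 19,602

If marked individuals mix randomly, R/C ≈ M/N, giving N ≈ M·C/R.
N = (2846 × 5324) / 773 = 15152104 / 773 ≈ 19601.7 → 19602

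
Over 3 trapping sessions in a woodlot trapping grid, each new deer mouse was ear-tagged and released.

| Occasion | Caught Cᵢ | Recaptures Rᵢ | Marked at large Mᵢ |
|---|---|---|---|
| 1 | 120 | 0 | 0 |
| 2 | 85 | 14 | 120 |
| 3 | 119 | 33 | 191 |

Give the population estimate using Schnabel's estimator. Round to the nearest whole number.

N ≈ 701

Σ MᵢCᵢ = 0·120 + 120·85 + 191·119 = 0 + 10200 + 22729 = 32929
Σ Rᵢ = 0 + 14 + 33 = 47
N̂ = 32929 / 47 ≈ 700.6 → 701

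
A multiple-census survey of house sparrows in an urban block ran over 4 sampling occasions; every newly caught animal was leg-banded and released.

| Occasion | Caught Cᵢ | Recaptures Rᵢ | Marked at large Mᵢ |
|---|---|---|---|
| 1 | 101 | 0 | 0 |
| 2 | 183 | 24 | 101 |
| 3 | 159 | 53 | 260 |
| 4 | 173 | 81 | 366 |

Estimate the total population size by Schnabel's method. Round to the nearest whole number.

N ≈ 779

Σ MᵢCᵢ = 0·101 + 101·183 + 260·159 + 366·173 = 0 + 18483 + 41340 + 63318 = 123141
Σ Rᵢ = 0 + 24 + 53 + 81 = 158
N̂ = 123141 / 158 ≈ 779.4 → 779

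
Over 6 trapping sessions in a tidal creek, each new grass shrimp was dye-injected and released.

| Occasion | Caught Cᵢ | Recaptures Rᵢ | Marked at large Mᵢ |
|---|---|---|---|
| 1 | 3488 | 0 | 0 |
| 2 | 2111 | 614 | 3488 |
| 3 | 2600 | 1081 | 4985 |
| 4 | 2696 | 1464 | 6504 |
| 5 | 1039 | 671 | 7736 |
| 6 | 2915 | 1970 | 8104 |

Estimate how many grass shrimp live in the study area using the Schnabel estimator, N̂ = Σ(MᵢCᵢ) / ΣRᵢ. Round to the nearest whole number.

N ≈ 11,986

Σ MᵢCᵢ = 0·3488 + 3488·2111 + 4985·2600 + 6504·2696 + 7736·1039 + 8104·2915 = 0 + 7363168 + 12961000 + 17534784 + 8037704 + 23623160 = 69519816
Σ Rᵢ = 0 + 614 + 1081 + 1464 + 671 + 1970 = 5800
N̂ = 69519816 / 5800 ≈ 11986.2 → 11986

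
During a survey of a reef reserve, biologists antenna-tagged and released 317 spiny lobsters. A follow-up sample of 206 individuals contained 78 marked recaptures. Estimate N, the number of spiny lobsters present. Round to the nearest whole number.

N ≈ 837

Lincoln-Petersen assumes M/N = R/C, so N = M·C / R.
N = (317 × 206) / 78 = 65302 / 78 ≈ 837.2 → 837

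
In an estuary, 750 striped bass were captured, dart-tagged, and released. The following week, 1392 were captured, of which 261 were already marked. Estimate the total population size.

N = 4000

N = (750 × 1392) / 261 = 1044000 / 261 = 4000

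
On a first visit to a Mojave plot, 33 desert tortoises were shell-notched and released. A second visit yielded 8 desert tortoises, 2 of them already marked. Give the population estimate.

N = 132

The marked fraction in the recapture sample should equal the marked fraction in the population: 2/8 = 33/N.
N = (33 × 8) / 2 = 264 / 2 = 132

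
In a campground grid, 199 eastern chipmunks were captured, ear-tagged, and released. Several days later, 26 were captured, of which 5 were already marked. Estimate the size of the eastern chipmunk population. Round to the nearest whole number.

N ≈ 1035

N = (199 × 26) / 5 = 5174 / 5 ≈ 1034.8 → 1035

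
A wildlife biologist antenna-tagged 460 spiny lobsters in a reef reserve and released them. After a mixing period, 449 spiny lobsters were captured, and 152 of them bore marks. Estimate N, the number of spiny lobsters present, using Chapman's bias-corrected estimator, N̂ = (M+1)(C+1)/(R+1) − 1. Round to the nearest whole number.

N ≈ 1355

N̂ = (460+1)(449+1)/(152+1) − 1 = 461·450/153 − 1
= 207450/153 − 1 ≈ 1355.9 − 1 ≈ 1354.9 → 1355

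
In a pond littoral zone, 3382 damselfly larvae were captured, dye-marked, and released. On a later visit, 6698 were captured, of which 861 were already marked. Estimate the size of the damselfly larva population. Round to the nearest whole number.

N ≈ 26,310

Lincoln-Petersen assumes M/N = R/C, so N = M·C / R.
N = (3382 × 6698) / 861 = 22652636 / 861 ≈ 26309.7 → 26310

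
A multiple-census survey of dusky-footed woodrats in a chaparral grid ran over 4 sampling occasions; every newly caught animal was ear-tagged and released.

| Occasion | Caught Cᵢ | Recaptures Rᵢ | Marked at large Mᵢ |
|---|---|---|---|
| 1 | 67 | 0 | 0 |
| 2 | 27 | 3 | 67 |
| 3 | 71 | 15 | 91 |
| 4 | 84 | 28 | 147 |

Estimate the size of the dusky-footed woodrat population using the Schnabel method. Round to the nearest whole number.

N ≈ 448

Σ MᵢCᵢ = 0·67 + 67·27 + 91·71 + 147·84 = 0 + 1809 + 6461 + 12348 = 20618
Σ Rᵢ = 0 + 3 + 15 + 28 = 46
N̂ = 20618 / 46 ≈ 448.2 → 448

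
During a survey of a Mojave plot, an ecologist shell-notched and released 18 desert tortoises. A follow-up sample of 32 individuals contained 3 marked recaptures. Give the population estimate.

Lincoln-Petersen assumes M/N = R/C, so N = M·C / R.
N = (18 × 32) / 3 = 576 / 3 = 192

N = 192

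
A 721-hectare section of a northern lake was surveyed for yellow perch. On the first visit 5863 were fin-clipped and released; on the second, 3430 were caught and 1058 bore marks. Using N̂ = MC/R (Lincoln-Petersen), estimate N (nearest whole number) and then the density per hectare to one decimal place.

density ≈ 26.4 yellow perch per hectare

N̂ = 5863·3430/1058 = 20110090/1058 ≈ 19007.6 → 19008
Density = N̂ / area = 19008 / 721 ≈ 26.36 → 26.4 per hectare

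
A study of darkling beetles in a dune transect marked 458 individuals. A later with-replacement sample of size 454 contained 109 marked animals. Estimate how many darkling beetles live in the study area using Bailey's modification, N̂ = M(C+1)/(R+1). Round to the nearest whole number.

N̂ = 458·(454+1)/(109+1) = 458·455/110 = 208390/110 ≈ 1894.45 → 1894

N ≈ 1894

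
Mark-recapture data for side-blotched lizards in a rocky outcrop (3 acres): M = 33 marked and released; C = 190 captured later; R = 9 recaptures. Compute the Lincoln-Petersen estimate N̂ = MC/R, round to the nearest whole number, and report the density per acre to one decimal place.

density ≈ 232.3 side-blotched lizards per acre

N̂ = 33·190/9 = 6270/9 ≈ 696.7 → 697
Density = N̂ / area = 697 / 3 ≈ 232.33 → 232.3 per acre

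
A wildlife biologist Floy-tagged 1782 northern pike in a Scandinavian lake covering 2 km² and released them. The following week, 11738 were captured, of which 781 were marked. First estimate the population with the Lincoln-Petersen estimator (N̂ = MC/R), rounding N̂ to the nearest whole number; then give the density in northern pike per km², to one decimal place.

N̂ = 1782·11738/781 = 20917116/781 ≈ 26782.48 → 26782
Density = N̂ / area = 26782 / 2 = 13391.0 per km²

density ≈ 13391.0 northern pike per km²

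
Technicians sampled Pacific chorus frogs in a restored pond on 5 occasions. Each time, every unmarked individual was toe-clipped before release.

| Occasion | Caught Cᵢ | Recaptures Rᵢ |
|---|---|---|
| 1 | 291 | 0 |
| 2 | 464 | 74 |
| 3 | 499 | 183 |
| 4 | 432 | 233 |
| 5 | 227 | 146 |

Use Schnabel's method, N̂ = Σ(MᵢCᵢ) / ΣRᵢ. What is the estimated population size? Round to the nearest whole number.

N ≈ 1851

Marked at large before each occasion: Mᵢ = Σⱼ<ᵢ (Cⱼ − Rⱼ) → M1=0, M2=291, M3=681, M4=997, M5=1196
Σ MᵢCᵢ = 0·291 + 291·464 + 681·499 + 997·432 + 1196·227 = 0 + 135024 + 339819 + 430704 + 271492 = 1177039
Σ Rᵢ = 0 + 74 + 183 + 233 + 146 = 636
N̂ = 1177039 / 636 ≈ 1850.7 → 1851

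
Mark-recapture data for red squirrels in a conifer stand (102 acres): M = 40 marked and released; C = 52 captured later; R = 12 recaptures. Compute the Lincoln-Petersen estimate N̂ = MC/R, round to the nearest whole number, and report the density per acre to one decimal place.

density ≈ 1.7 red squirrels per acre

N̂ = 40·52/12 = 2080/12 ≈ 173.3 → 173
Density = N̂ / area = 173 / 102 ≈ 1.70 → 1.7 per acre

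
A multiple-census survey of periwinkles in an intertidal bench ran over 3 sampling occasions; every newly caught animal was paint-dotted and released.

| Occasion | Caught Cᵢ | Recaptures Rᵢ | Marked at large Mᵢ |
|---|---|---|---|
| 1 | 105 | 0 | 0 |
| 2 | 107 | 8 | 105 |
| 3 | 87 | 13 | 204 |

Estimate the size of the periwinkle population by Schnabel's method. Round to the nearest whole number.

Σ MᵢCᵢ = 0·105 + 105·107 + 204·87 = 0 + 11235 + 17748 = 28983
Σ Rᵢ = 0 + 8 + 13 = 21
N̂ = 28983 / 21 ≈ 1380.1 → 1380

N ≈ 1380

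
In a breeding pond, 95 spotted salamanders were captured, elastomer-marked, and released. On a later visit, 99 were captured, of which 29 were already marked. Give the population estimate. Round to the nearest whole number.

The marked fraction in the recapture sample should equal the marked fraction in the population: 29/99 = 95/N.
N = (95 × 99) / 29 = 9405 / 29 ≈ 324.3 → 324

N ≈ 324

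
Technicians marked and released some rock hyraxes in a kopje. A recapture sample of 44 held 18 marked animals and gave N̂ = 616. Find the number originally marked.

M = 252

From N = M·C/R: M = N·R / C = 616·18 / 44 = 11088 / 44 = 252.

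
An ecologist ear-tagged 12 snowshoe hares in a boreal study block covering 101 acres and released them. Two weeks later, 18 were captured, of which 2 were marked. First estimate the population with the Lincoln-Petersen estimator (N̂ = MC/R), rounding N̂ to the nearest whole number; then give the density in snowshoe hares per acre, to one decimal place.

density ≈ 1.1 snowshoe hares per acre

N̂ = 12·18/2 = 216/2 = 108
Density = N̂ / area = 108 / 101 ≈ 1.07 → 1.1 per acre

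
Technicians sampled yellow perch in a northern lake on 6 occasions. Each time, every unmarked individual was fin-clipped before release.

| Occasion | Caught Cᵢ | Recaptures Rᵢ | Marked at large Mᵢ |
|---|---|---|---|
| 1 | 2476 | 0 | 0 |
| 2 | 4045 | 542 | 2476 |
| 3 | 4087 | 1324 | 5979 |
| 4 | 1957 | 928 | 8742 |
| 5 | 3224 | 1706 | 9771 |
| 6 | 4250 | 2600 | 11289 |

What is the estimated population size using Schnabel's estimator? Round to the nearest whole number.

Σ MᵢCᵢ = 0·2476 + 2476·4045 + 5979·4087 + 8742·1957 + 9771·3224 + 11289·4250 = 0 + 10015420 + 24436173 + 17108094 + 31501704 + 47978250 = 131039641
Σ Rᵢ = 0 + 542 + 1324 + 928 + 1706 + 2600 = 7100
N̂ = 131039641 / 7100 ≈ 18456.3 → 18456

N ≈ 18,456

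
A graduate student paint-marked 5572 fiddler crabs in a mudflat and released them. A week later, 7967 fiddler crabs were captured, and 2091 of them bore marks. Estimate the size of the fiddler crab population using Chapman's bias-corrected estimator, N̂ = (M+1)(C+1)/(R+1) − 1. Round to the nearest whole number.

N̂ = (5572+1)(7967+1)/(2091+1) − 1 = 5573·7968/2092 − 1
= 44405664/2092 − 1 ≈ 21226.4 − 1 ≈ 21225.4 → 21225

N ≈ 21,225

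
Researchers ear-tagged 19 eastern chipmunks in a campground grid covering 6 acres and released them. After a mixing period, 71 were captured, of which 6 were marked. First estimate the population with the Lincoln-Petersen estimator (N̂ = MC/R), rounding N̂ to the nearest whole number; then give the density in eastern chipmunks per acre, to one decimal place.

N̂ = 19·71/6 = 1349/6 ≈ 224.8 → 225
Density = N̂ / area = 225 / 6 ≈ 37.50 → 37.5 per acre

density ≈ 37.5 eastern chipmunks per acre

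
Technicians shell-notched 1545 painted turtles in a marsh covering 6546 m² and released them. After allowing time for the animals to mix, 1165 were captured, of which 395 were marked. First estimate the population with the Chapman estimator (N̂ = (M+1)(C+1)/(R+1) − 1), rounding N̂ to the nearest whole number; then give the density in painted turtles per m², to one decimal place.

density ≈ 0.7 painted turtles per m²

N̂ = 1546·1166/396 − 1 = 1802636/396 − 1 ≈ 4551.1 → 4551
Density = N̂ / area = 4551 / 6546 ≈ 0.70 → 0.7 per m²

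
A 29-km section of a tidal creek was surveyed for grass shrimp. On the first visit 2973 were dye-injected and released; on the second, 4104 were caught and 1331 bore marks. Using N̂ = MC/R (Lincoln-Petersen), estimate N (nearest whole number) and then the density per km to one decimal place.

density ≈ 316.1 grass shrimp per km

N̂ = 2973·4104/1331 = 12201192/1331 ≈ 9166.9 → 9167
Density = N̂ / area = 9167 / 29 ≈ 316.10 → 316.1 per km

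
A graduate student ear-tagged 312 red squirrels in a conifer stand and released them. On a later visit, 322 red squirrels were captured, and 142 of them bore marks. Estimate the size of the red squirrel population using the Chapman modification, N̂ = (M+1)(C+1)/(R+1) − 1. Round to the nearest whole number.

N̂ = (312+1)(322+1)/(142+1) − 1 = 313·323/143 − 1
= 101099/143 − 1 ≈ 707.0 − 1 ≈ 706.0 → 706

N ≈ 706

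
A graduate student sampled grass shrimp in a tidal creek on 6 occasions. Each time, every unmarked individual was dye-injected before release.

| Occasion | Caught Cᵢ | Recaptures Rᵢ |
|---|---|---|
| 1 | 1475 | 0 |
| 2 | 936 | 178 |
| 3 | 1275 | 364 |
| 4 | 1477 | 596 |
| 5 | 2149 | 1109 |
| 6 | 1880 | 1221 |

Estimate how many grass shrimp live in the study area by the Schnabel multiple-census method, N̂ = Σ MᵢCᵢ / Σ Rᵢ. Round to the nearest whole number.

Marked at large before each occasion: Mᵢ = Σⱼ<ᵢ (Cⱼ − Rⱼ) → M1=0, M2=1475, M3=2233, M4=3144, M5=4025, M6=5065
Σ MᵢCᵢ = 0·1475 + 1475·936 + 2233·1275 + 3144·1477 + 4025·2149 + 5065·1880 = 0 + 1380600 + 2847075 + 4643688 + 8649725 + 9522200 = 27043288
Σ Rᵢ = 0 + 178 + 364 + 596 + 1109 + 1221 = 3468
N̂ = 27043288 / 3468 ≈ 7797.9 → 7798

N ≈ 7798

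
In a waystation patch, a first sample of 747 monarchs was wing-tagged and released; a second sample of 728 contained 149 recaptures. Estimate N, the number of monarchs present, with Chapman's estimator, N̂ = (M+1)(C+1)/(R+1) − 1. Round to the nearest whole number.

N ≈ 3634

N̂ = (747+1)(728+1)/(149+1) − 1 = 748·729/150 − 1
= 545292/150 − 1 ≈ 3635.3 − 1 ≈ 3634.3 → 3634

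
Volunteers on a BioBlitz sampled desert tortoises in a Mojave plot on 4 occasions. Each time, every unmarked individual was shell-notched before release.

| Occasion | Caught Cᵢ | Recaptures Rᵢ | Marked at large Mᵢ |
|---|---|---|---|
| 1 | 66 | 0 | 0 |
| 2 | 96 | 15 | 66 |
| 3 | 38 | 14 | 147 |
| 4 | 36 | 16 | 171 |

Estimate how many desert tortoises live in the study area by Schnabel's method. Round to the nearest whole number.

N ≈ 402

Σ MᵢCᵢ = 0·66 + 66·96 + 147·38 + 171·36 = 0 + 6336 + 5586 + 6156 = 18078
Σ Rᵢ = 0 + 15 + 14 + 16 = 45
N̂ = 18078 / 45 ≈ 401.7 → 402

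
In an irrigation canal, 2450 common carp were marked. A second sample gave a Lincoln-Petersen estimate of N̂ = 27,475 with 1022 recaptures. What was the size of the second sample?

From N = M·C/R: C = N·R / M = 27475·1022 / 2450 = 28079450 / 2450 = 11461.

C = 11461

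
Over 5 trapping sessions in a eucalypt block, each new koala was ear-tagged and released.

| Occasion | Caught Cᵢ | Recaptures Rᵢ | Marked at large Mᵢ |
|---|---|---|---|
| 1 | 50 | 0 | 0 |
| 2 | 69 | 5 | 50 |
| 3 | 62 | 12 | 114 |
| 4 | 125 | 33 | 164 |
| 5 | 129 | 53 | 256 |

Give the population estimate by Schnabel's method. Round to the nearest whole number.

N ≈ 622

Σ MᵢCᵢ = 0·50 + 50·69 + 114·62 + 164·125 + 256·129 = 0 + 3450 + 7068 + 20500 + 33024 = 64042
Σ Rᵢ = 0 + 5 + 12 + 33 + 53 = 103
N̂ = 64042 / 103 ≈ 621.8 → 622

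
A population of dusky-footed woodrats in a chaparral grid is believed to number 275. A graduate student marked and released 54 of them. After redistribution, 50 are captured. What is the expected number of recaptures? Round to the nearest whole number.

expected recaptures ≈ 10

The marked fraction of the population is 54/275, so in a sample of 50 expect C·(M/N) marked.
E[R] = 54 × 50 / 275 = 2700 / 275 ≈ 9.8 → 10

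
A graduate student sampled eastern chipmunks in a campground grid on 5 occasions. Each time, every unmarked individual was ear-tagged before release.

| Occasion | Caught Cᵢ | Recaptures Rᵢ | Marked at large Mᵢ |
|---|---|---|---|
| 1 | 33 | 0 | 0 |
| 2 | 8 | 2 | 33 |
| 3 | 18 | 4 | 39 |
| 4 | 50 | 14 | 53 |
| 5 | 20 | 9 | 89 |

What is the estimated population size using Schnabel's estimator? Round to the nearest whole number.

N ≈ 186

Σ MᵢCᵢ = 0·33 + 33·8 + 39·18 + 53·50 + 89·20 = 0 + 264 + 702 + 2650 + 1780 = 5396
Σ Rᵢ = 0 + 2 + 4 + 14 + 9 = 29
N̂ = 5396 / 29 ≈ 186.1 → 186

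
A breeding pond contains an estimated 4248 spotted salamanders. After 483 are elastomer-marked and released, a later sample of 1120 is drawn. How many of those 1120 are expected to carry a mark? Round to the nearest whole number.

Expected recaptures E[R] = M·C / N.
E[R] = 483 × 1120 / 4248 = 540960 / 4248 ≈ 127.3 → 127

expected recaptures ≈ 127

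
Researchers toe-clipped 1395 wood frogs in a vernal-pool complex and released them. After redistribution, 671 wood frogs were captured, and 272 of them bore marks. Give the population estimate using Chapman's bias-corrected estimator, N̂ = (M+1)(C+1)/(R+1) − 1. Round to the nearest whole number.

N̂ = (1395+1)(671+1)/(272+1) − 1 = 1396·672/273 − 1
= 938112/273 − 1 ≈ 3436.3 − 1 ≈ 3435.3 → 3435

N ≈ 3435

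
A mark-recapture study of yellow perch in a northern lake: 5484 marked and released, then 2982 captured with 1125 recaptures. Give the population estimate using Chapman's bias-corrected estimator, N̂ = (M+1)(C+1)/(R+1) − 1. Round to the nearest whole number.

N̂ = (5484+1)(2982+1)/(1125+1) − 1 = 5485·2983/1126 − 1
= 16361755/1126 − 1 ≈ 14530.9 − 1 ≈ 14529.9 → 14530

N ≈ 14,530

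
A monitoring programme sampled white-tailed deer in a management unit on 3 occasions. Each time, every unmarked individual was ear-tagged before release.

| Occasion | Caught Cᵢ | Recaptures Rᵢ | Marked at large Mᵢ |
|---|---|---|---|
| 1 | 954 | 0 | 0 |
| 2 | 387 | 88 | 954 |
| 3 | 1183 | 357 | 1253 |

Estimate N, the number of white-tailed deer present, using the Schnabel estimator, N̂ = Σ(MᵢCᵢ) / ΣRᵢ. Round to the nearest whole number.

Σ MᵢCᵢ = 0·954 + 954·387 + 1253·1183 = 0 + 369198 + 1482299 = 1851497
Σ Rᵢ = 0 + 88 + 357 = 445
N̂ = 1851497 / 445 ≈ 4160.7 → 4161

N ≈ 4161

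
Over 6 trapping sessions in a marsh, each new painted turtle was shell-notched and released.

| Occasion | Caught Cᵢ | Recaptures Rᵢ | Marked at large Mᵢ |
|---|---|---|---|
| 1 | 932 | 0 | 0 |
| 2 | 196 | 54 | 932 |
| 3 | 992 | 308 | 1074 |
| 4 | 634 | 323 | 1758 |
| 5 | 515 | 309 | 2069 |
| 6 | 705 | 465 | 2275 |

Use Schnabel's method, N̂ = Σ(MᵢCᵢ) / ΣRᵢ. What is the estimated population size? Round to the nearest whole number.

Σ MᵢCᵢ = 0·932 + 932·196 + 1074·992 + 1758·634 + 2069·515 + 2275·705 = 0 + 182672 + 1065408 + 1114572 + 1065535 + 1603875 = 5032062
Σ Rᵢ = 0 + 54 + 308 + 323 + 309 + 465 = 1459
N̂ = 5032062 / 1459 ≈ 3449.0 → 3449

N ≈ 3449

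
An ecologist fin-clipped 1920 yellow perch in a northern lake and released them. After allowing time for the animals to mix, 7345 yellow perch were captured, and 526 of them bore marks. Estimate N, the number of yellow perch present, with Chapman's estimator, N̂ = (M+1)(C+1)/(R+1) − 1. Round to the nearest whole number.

N ≈ 26,776

N̂ = (1920+1)(7345+1)/(526+1) − 1 = 1921·7346/527 − 1
= 14111666/527 − 1 ≈ 26777.4 − 1 ≈ 26776.4 → 26776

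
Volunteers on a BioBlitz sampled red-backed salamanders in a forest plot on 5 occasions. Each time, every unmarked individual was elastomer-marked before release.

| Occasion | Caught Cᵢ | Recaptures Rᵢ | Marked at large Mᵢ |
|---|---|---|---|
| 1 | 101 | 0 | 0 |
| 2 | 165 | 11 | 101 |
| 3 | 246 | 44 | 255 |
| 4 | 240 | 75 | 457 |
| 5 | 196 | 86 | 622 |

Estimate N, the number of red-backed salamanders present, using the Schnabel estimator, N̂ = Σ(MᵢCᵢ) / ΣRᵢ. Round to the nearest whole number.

N ≈ 1440

Σ MᵢCᵢ = 0·101 + 101·165 + 255·246 + 457·240 + 622·196 = 0 + 16665 + 62730 + 109680 + 121912 = 310987
Σ Rᵢ = 0 + 11 + 44 + 75 + 86 = 216
N̂ = 310987 / 216 ≈ 1439.8 → 1440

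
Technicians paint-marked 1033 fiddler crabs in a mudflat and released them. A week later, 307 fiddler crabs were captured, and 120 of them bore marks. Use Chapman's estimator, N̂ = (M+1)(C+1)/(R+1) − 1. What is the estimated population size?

N = 2631

N̂ = (1033+1)(307+1)/(120+1) − 1 = 1034·308/121 − 1
= 318472/121 − 1 = 2632 − 1 = 2631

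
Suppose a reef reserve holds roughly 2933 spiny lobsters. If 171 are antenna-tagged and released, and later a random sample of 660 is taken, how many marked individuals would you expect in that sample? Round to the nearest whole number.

The marked fraction of the population is 171/2933, so in a sample of 660 expect C·(M/N) marked.
E[R] = 171 × 660 / 2933 = 112860 / 2933 ≈ 38.48 → 38

expected recaptures ≈ 38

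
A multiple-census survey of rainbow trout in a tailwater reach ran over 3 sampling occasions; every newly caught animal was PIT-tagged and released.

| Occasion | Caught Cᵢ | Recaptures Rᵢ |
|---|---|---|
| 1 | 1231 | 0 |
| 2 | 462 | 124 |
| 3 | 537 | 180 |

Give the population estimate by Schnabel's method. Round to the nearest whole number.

Marked at large before each occasion: Mᵢ = Σⱼ<ᵢ (Cⱼ − Rⱼ) → M1=0, M2=1231, M3=1569
Σ MᵢCᵢ = 0·1231 + 1231·462 + 1569·537 = 0 + 568722 + 842553 = 1411275
Σ Rᵢ = 0 + 124 + 180 = 304
N̂ = 1411275 / 304 ≈ 4642.4 → 4642

N ≈ 4642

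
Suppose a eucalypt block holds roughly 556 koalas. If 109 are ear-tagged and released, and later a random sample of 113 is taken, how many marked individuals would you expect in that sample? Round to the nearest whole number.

The marked fraction of the population is 109/556, so in a sample of 113 expect C·(M/N) marked.
E[R] = 109 × 113 / 556 = 12317 / 556 ≈ 22.2 → 22

expected recaptures ≈ 22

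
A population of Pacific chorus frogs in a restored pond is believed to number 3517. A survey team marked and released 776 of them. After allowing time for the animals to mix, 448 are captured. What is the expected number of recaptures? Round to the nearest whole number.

The marked fraction of the population is 776/3517, so in a sample of 448 expect C·(M/N) marked.
E[R] = 776 × 448 / 3517 = 347648 / 3517 ≈ 98.8 → 99

expected recaptures ≈ 99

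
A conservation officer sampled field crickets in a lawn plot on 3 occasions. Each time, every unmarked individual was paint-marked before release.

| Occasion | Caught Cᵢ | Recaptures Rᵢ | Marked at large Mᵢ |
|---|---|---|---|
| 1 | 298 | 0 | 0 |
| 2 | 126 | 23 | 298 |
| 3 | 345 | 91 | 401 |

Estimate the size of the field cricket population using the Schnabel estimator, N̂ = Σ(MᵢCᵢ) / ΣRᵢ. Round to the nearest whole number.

Σ MᵢCᵢ = 0·298 + 298·126 + 401·345 = 0 + 37548 + 138345 = 175893
Σ Rᵢ = 0 + 23 + 91 = 114
N̂ = 175893 / 114 ≈ 1542.9 → 1543

N ≈ 1543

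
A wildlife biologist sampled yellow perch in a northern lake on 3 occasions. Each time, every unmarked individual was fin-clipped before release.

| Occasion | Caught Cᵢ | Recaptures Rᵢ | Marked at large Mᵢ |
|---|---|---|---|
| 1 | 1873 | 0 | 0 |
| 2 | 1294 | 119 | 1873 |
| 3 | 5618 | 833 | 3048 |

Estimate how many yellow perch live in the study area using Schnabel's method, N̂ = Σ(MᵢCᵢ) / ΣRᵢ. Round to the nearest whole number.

Σ MᵢCᵢ = 0·1873 + 1873·1294 + 3048·5618 = 0 + 2423662 + 17123664 = 19547326
Σ Rᵢ = 0 + 119 + 833 = 952
N̂ = 19547326 / 952 ≈ 20532.9 → 20533

N ≈ 20,533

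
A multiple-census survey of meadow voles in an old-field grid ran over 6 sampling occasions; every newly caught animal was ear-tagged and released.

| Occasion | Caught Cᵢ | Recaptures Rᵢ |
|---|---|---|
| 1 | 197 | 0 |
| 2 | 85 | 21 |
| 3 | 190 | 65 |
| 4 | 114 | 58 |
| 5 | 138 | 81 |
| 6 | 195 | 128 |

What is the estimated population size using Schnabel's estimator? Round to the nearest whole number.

Marked at large before each occasion: Mᵢ = Σⱼ<ᵢ (Cⱼ − Rⱼ) → M1=0, M2=197, M3=261, M4=386, M5=442, M6=499
Σ MᵢCᵢ = 0·197 + 197·85 + 261·190 + 386·114 + 442·138 + 499·195 = 0 + 16745 + 49590 + 44004 + 60996 + 97305 = 268640
Σ Rᵢ = 0 + 21 + 65 + 58 + 81 + 128 = 353
N̂ = 268640 / 353 ≈ 761.0 → 761

N ≈ 761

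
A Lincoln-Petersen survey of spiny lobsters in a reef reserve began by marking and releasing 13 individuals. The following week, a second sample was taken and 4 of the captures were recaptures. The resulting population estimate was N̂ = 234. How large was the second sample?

From N = M·C/R: C = N·R / M = 234·4 / 13 = 936 / 13 = 72.

C = 72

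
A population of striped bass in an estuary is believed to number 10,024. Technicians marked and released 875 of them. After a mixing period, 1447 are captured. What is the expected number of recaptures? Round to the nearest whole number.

expected recaptures ≈ 126

Expected recaptures E[R] = M·C / N.
E[R] = 875 × 1447 / 10024 = 1266125 / 10024 ≈ 126.3 → 126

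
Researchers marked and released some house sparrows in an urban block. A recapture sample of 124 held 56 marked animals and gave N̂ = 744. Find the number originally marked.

From N = M·C/R: M = N·R / C = 744·56 / 124 = 41664 / 124 = 336.

M = 336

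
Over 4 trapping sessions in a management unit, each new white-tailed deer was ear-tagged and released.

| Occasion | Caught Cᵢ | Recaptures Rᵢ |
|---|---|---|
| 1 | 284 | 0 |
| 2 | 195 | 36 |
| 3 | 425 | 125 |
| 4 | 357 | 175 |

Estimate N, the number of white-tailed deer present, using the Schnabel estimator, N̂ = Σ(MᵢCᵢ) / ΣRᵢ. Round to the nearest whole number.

Marked at large before each occasion: Mᵢ = Σⱼ<ᵢ (Cⱼ − Rⱼ) → M1=0, M2=284, M3=443, M4=743
Σ MᵢCᵢ = 0·284 + 284·195 + 443·425 + 743·357 = 0 + 55380 + 188275 + 265251 = 508906
Σ Rᵢ = 0 + 36 + 125 + 175 = 336
N̂ = 508906 / 336 ≈ 1514.6 → 1515

N ≈ 1515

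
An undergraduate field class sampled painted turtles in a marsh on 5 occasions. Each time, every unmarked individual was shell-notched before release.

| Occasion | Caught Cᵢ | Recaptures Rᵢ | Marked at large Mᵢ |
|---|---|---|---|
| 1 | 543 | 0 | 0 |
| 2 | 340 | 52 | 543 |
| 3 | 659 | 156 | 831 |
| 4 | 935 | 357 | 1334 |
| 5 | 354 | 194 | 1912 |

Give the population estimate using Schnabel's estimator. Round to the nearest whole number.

Σ MᵢCᵢ = 0·543 + 543·340 + 831·659 + 1334·935 + 1912·354 = 0 + 184620 + 547629 + 1247290 + 676848 = 2656387
Σ Rᵢ = 0 + 52 + 156 + 357 + 194 = 759
N̂ = 2656387 / 759 ≈ 3499.9 → 3500

N ≈ 3500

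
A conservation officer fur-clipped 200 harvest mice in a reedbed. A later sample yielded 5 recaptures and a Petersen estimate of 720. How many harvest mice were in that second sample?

From N = M·C/R: C = N·R / M = 720·5 / 200 = 3600 / 200 = 18.

C = 18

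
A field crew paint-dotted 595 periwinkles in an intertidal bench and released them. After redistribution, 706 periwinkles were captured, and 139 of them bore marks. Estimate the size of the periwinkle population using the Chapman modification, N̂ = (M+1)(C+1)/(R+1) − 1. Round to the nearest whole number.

N̂ = (595+1)(706+1)/(139+1) − 1 = 596·707/140 − 1
= 421372/140 − 1 ≈ 3009.8 − 1 ≈ 3008.8 → 3009

N ≈ 3009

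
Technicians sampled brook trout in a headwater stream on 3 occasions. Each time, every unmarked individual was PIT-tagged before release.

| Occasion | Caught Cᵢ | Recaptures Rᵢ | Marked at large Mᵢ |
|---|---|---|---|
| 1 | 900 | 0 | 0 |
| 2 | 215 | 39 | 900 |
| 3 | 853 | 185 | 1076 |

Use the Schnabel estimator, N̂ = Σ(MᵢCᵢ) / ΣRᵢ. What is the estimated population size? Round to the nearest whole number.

Σ MᵢCᵢ = 0·900 + 900·215 + 1076·853 = 0 + 193500 + 917828 = 1111328
Σ Rᵢ = 0 + 39 + 185 = 224
N̂ = 1111328 / 224 ≈ 4961.3 → 4961

N ≈ 4961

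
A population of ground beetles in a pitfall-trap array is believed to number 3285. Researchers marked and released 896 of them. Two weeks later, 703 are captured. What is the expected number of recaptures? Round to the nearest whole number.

Expected recaptures E[R] = M·C / N.
E[R] = 896 × 703 / 3285 = 629888 / 3285 ≈ 191.7 → 192

expected recaptures ≈ 192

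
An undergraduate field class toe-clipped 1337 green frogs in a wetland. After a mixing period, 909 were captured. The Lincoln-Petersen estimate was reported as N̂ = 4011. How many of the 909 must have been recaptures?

From N = M·C/R: R = M·C / N = 1337·909 / 4011 = 1215333 / 4011 = 303.

R = 303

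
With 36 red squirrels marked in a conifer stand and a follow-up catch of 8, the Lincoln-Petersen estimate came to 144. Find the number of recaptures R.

From N = M·C/R: R = M·C / N = 36·8 / 144 = 288 / 144 = 2.

R = 2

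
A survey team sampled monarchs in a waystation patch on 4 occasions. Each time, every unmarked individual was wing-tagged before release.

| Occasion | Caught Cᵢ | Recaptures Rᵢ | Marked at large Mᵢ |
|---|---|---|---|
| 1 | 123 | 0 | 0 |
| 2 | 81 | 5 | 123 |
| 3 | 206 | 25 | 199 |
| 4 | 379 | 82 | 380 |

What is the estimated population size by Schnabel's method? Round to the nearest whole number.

N ≈ 1741

Σ MᵢCᵢ = 0·123 + 123·81 + 199·206 + 380·379 = 0 + 9963 + 40994 + 144020 = 194977
Σ Rᵢ = 0 + 5 + 25 + 82 = 112
N̂ = 194977 / 112 ≈ 1740.9 → 1741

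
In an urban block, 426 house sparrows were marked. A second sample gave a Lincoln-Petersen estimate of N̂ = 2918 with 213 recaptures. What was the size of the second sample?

From N = M·C/R: C = N·R / M = 2918·213 / 426 = 621534 / 426 = 1459.

C = 1459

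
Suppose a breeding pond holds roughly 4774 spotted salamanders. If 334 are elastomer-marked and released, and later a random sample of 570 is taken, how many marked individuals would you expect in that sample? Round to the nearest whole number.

Expected recaptures E[R] = M·C / N.
E[R] = 334 × 570 / 4774 = 190380 / 4774 ≈ 39.9 → 40

expected recaptures ≈ 40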